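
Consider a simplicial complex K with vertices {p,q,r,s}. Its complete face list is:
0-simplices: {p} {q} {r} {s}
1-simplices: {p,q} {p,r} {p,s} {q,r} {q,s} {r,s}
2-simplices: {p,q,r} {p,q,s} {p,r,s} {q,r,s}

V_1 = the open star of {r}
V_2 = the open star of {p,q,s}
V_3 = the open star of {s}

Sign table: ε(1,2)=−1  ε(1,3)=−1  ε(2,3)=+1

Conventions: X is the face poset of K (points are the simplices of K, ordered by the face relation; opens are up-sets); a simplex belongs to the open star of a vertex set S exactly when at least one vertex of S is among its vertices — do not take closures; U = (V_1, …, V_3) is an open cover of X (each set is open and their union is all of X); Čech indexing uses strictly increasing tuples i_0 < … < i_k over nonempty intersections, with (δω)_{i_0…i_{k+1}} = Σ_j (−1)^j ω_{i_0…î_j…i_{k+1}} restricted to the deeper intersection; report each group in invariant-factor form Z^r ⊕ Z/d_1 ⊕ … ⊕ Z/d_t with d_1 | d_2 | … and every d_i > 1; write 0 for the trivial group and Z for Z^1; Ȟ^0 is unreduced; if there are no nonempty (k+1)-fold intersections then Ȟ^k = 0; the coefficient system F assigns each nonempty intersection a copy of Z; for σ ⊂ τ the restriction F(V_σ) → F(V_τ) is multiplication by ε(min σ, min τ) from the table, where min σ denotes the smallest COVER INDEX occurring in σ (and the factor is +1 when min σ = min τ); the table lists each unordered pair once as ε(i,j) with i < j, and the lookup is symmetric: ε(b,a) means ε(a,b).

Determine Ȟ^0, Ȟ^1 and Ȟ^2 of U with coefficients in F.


Ȟ^0 ≅ Z, Ȟ^1 ≅ 0 and Ȟ^2 ≅ 0

nerve simplices:
  V1={{r},{p,r},{q,r},{r,s},{p,q,r},{p,r,s},{q,r,s}} V2={{p},{q},{s},{p,q},{p,r},{p,s},{q,r},{q,s},{r,s},{p,q,r},{p,q,s},{p,r,s},{q,r,s}} V3={{s},{p,s},{q,s},{r,s},{p,q,s},{p,r,s},{q,r,s}}
  V12={{p,r},{q,r},{r,s},{p,q,r},{p,r,s},{q,r,s}} V13={{r,s},{p,r,s},{q,r,s}} V23={{s},{p,s},{q,s},{r,s},{p,q,s},{p,r,s},{q,r,s}}
  V123={{r,s},{p,r,s},{q,r,s}}
C dims 3,3,1; δ0: rk 2, SNF 1^2; δ1: rk 1, SNF 1^1
degree 0: 3−2−0 = 1 → Ȟ^0 ≅ Z
degree 1: 3−1−2 = 0 → Ȟ^1 ≅ 0
degree 2: 1−0−1 = 0 → Ȟ^2 ≅ 0


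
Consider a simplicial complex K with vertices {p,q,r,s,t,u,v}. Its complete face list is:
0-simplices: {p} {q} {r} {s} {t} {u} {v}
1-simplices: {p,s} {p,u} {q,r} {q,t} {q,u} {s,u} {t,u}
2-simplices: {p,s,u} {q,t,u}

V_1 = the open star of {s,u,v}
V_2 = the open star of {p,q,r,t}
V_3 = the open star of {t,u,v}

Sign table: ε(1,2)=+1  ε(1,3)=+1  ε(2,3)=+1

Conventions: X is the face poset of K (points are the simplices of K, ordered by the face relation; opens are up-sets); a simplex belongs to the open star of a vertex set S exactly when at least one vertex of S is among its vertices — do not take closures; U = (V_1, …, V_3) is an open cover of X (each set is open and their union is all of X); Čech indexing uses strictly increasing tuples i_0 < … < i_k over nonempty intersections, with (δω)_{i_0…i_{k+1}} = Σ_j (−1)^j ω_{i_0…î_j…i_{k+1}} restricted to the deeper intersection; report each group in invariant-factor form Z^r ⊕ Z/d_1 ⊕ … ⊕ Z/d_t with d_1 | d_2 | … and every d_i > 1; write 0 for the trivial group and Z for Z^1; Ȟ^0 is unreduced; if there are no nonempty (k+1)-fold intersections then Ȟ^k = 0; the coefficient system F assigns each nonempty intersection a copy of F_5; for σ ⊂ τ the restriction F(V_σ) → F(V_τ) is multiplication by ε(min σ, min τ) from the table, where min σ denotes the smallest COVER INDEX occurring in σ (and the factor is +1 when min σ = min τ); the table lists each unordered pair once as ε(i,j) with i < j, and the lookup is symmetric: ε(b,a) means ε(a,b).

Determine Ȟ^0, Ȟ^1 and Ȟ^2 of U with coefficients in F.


intersection data:
  V1={{s},{u},{v},{p,s},{p,u},{q,u},{s,u},{t,u},{p,s,u},{q,t,u}} V2={{p},{q},{r},{t},{p,s},{p,u},{q,r},{q,t},{q,u},{t,u},{p,s,u},{q,t,u}} V3={{t},{u},{v},{p,u},{q,t},{q,u},{s,u},{t,u},{p,s,u},{q,t,u}}
  V12={{p,s},{p,u},{q,u},{t,u},{p,s,u},{q,t,u}} V13={{u},{v},{p,u},{q,u},{s,u},{t,u},{p,s,u},{q,t,u}} V23={{t},{p,u},{q,t},{q,u},{t,u},{p,s,u},{q,t,u}}
  V123={{p,u},{q,u},{t,u},{p,s,u},{q,t,u}}
C dims 3,3,1; δ0: rk_F5 2; δ1: rk_F5 1
Ȟ^0 = (3 − 2) − 0 = 1, so Ȟ^0 ≅ Z/5
Ȟ^1 = (3 − 1) − 2 = 0, so Ȟ^1 ≅ 0
Ȟ^2 = (1 − 0) − 1 = 0, so Ȟ^2 ≅ 0

Ȟ^0 = Z/5, Ȟ^1 = 0, Ȟ^2 = 0


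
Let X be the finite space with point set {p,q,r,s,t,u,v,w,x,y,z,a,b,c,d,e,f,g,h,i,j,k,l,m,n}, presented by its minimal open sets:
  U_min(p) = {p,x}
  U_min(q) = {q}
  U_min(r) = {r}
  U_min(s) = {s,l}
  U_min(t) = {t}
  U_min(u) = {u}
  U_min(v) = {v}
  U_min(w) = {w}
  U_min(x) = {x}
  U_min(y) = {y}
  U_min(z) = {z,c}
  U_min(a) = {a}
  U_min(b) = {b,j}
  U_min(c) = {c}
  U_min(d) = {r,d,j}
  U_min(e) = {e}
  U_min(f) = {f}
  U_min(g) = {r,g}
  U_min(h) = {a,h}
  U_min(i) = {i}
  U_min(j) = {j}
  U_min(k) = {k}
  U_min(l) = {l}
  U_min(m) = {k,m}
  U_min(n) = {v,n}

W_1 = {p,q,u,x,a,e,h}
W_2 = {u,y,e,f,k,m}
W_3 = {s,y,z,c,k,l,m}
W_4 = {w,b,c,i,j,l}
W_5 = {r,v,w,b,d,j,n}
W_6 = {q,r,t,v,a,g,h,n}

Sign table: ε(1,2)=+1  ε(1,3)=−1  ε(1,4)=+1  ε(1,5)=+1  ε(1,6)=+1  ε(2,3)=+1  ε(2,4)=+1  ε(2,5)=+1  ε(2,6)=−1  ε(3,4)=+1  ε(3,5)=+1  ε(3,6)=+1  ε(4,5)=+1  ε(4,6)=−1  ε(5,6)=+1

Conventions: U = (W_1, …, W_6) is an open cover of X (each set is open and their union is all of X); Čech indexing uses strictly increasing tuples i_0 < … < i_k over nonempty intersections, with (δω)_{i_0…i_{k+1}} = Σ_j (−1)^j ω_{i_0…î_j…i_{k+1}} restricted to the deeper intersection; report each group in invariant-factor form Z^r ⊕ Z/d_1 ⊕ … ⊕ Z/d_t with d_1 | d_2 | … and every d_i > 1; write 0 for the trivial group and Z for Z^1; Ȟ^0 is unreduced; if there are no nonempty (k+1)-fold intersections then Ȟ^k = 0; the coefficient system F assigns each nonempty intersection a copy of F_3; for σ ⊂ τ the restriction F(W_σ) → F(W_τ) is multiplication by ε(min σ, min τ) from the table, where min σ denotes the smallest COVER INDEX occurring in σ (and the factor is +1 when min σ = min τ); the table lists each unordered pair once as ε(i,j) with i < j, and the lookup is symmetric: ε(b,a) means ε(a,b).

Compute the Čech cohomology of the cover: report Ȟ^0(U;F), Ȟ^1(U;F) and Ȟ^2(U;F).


intersection data:
  W12={u,e} W16={q,a,h} W23={y,k,m} W34={c,l} W45={w,b,j} W56={r,v,n}
C dims 6,6; δ0: rk_F3 5
Ȟ^0 = (6 − 5) − 0 = 1, so Ȟ^0 ≅ Z/3
Ȟ^1 = (6 − 0) − 5 = 1, so Ȟ^1 ≅ Z/3
Ȟ^2 = (0 − 0) − 0 = 0, so Ȟ^2 ≅ 0

Ȟ^0 ≅ Z/3, Ȟ^1 ≅ Z/3 and Ȟ^2 ≅ 0


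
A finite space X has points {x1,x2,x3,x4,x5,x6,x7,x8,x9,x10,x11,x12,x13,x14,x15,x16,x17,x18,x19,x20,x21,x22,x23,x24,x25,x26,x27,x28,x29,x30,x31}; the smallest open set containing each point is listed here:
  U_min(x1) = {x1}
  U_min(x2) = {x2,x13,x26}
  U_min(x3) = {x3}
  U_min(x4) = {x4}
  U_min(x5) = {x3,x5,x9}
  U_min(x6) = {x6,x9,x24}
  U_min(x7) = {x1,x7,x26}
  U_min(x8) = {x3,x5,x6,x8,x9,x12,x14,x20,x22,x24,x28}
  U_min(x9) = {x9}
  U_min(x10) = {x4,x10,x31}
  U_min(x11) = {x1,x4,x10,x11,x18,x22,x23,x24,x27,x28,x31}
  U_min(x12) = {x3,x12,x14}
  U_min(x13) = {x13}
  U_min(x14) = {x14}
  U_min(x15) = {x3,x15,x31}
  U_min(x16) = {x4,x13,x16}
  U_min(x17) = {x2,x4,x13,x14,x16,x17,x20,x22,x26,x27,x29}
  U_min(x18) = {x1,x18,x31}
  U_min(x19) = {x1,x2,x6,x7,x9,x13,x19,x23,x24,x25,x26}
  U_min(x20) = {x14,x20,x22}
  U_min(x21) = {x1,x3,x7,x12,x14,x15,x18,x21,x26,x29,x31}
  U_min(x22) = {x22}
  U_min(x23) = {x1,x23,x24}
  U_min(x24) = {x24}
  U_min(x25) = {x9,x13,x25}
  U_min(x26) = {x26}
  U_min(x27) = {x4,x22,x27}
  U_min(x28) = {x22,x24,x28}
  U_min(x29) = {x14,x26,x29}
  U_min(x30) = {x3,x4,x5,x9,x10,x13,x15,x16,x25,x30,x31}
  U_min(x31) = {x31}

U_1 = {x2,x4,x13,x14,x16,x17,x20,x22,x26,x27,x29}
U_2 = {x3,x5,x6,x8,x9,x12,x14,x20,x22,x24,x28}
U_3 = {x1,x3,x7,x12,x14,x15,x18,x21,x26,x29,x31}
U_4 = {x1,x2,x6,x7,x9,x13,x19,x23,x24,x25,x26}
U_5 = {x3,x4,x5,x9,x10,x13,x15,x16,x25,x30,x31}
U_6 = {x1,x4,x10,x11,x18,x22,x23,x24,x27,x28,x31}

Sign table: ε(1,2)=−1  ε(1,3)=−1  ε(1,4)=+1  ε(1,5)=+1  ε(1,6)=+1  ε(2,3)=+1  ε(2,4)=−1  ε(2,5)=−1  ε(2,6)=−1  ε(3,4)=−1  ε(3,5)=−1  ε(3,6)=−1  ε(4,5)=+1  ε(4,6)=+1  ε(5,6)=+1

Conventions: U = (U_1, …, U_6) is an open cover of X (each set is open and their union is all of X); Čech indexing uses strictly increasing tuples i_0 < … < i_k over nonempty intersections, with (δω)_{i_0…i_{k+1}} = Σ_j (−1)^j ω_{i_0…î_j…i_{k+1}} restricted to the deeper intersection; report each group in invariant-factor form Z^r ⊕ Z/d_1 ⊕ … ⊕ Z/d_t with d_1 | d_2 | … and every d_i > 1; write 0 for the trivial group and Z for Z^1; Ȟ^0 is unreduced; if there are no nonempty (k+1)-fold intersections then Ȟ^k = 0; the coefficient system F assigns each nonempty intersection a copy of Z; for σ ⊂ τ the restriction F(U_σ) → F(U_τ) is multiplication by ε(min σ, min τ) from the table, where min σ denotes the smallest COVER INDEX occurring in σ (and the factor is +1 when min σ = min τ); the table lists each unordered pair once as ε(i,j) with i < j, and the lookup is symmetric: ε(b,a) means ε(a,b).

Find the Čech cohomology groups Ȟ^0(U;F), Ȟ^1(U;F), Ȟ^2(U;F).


intersection data:
  U12={x14,x20,x22} U13={x14,x26,x29} U14={x2,x13,x26} U15={x4,x13,x16} U16={x4,x22,x27} U23={x3,x12,x14} U24={x6,x9,x24} U25={x3,x5,x9} U26={x22,x24,x28} U34={x1,x7,x26} U35={x3,x15,x31} U36={x1,x18,x31} U45={x9,x13,x25} U46={x1,x23,x24} U56={x4,x10,x31}
  U123={x14} U126={x22} U134={x26} U145={x13} U156={x4} U235={x3} U245={x9} U246={x24} U346={x1} U356={x31}
C dims 6,15,10; δ0: rk 5, SNF 1^5; δ1: rk 10, SNF 1^9·2
Ȟ^0 = (6 − 5) − 0 = 1, so Ȟ^0 ≅ Z
Ȟ^1 = (15 − 10) − 5 = 0, so Ȟ^1 ≅ 0
Ȟ^2 = (10 − 0) − 10 = 0 plus torsion [2], so Ȟ^2 ≅ Z/2

Ȟ^0(U;F) ≅ Z, Ȟ^1(U;F) ≅ 0 and Ȟ^2(U;F) ≅ Z/2


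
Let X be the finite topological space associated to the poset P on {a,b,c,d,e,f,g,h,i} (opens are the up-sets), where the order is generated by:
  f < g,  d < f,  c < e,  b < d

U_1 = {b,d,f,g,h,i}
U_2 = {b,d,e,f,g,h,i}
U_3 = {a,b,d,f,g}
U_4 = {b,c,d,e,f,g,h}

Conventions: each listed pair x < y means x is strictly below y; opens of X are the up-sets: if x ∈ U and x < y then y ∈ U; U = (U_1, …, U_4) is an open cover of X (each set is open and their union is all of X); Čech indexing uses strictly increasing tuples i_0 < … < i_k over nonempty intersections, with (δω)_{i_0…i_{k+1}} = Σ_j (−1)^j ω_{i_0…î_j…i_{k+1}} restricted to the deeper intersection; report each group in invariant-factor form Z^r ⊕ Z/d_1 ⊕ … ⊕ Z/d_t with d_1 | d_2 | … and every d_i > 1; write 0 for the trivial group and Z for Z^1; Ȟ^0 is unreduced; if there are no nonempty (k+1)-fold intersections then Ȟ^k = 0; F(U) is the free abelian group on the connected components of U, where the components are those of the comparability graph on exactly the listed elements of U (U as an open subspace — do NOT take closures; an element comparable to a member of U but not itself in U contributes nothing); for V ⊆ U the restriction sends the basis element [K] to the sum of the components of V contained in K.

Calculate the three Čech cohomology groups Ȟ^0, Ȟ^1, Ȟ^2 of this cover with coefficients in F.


intersection data:
  U12={b,d,f,g,h,i} U13={b,d,f,g} U14={b,d,f,g,h} U23={b,d,f,g} U24={b,d,e,f,g,h} U34={b,d,f,g}
  U123={b,d,f,g} U124={b,d,f,g,h} U134={b,d,f,g} U234={b,d,f,g}
  U1234={b,d,f,g}
components per intersection:
  U1: {b,d,f,g} {h} {i}
  U2: {b,d,f,g} {e} {h} {i}
  U3: {a} {b,d,f,g}
  U4: {b,d,f,g} {c,e} {h}
  U12: {b,d,f,g} {h} {i}
  U13: {b,d,f,g}
  U14: {b,d,f,g} {h}
  U23: {b,d,f,g}
  U24: {b,d,f,g} {e} {h}
  U34: {b,d,f,g}
  U123: {b,d,f,g}
  U124: {b,d,f,g} {h}
  U134: {b,d,f,g}
  U234: {b,d,f,g}
  U1234: {b,d,f,g}
C dims 12,11,5,1; δ0: rk 7, SNF 1^7; δ1: rk 4, SNF 1^4; δ2: rk 1, SNF 1^1
Ȟ^0 = (12 − 7) − 0 = 5, so Ȟ^0 ≅ Z^5
Ȟ^1 = (11 − 4) − 7 = 0, so Ȟ^1 ≅ 0
Ȟ^2 = (5 − 1) − 4 = 0, so Ȟ^2 ≅ 0

Ȟ^0 ≅ Z^5; Ȟ^1 ≅ 0; Ȟ^2 ≅ 0


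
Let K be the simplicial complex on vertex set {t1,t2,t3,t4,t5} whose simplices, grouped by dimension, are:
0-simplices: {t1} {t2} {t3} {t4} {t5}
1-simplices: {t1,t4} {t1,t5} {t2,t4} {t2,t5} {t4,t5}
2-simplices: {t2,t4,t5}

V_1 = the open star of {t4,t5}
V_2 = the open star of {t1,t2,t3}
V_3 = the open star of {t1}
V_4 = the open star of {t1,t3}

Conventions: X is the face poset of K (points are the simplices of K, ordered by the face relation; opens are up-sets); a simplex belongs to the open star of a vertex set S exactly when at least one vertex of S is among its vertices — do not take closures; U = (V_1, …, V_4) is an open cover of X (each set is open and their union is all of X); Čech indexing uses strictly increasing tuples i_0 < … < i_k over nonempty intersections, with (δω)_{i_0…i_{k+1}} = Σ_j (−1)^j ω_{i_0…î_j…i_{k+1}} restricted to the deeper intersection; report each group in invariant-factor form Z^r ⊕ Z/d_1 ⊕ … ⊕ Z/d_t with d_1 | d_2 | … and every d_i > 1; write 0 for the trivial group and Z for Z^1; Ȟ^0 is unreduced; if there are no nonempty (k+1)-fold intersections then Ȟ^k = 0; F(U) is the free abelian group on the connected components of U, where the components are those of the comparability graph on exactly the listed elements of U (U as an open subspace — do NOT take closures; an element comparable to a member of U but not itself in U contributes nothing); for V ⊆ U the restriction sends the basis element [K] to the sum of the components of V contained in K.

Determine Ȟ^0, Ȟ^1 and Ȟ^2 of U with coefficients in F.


Ȟ^0(U;F) ≅ Z^2; Ȟ^1(U;F) ≅ Z; Ȟ^2(U;F) ≅ 0

nonempty intersections:
  V1={{t4},{t5},{t1,t4},{t1,t5},{t2,t4},{t2,t5},{t4,t5},{t2,t4,t5}} V2={{t1},{t2},{t3},{t1,t4},{t1,t5},{t2,t4},{t2,t5},{t2,t4,t5}} V3={{t1},{t1,t4},{t1,t5}} V4={{t1},{t3},{t1,t4},{t1,t5}}
  V12={{t1,t4},{t1,t5},{t2,t4},{t2,t5},{t2,t4,t5}} V13={{t1,t4},{t1,t5}} V14={{t1,t4},{t1,t5}} V23={{t1},{t1,t4},{t1,t5}} V24={{t1},{t3},{t1,t4},{t1,t5}} V34={{t1},{t1,t4},{t1,t5}}
  V123={{t1,t4},{t1,t5}} V124={{t1,t4},{t1,t5}} V134={{t1,t4},{t1,t5}} V234={{t1},{t1,t4},{t1,t5}}
  V1234={{t1,t4},{t1,t5}}
components per intersection:
  V1: {{t4},{t5},{t1,t4},{t1,t5},{t2,t4},{t2,t5},{t4,t5},{t2,t4,t5}}
  V2: {{t1},{t1,t4},{t1,t5}} {{t2},{t2,t4},{t2,t5},{t2,t4,t5}} {{t3}}
  V3: {{t1},{t1,t4},{t1,t5}}
  V4: {{t1},{t1,t4},{t1,t5}} {{t3}}
  V12: {{t1,t4}} {{t1,t5}} {{t2,t4},{t2,t5},{t2,t4,t5}}
  V13: {{t1,t4}} {{t1,t5}}
  V14: {{t1,t4}} {{t1,t5}}
  V23: {{t1},{t1,t4},{t1,t5}}
  V24: {{t1},{t1,t4},{t1,t5}} {{t3}}
  V34: {{t1},{t1,t4},{t1,t5}}
  V123: {{t1,t4}} {{t1,t5}}
  V124: {{t1,t4}} {{t1,t5}}
  V134: {{t1,t4}} {{t1,t5}}
  V234: {{t1},{t1,t4},{t1,t5}}
  V1234: {{t1,t4}} {{t1,t5}}
C dims 7,11,7,2; δ0: rk 5, SNF 1^5; δ1: rk 5, SNF 1^5; δ2: rk 2, SNF 1^2
Ȟ^0: (7−5)−0=2 ⇒ Z^2
Ȟ^1: (11−5)−5=1 ⇒ Z
Ȟ^2: (7−2)−5=0 ⇒ 0


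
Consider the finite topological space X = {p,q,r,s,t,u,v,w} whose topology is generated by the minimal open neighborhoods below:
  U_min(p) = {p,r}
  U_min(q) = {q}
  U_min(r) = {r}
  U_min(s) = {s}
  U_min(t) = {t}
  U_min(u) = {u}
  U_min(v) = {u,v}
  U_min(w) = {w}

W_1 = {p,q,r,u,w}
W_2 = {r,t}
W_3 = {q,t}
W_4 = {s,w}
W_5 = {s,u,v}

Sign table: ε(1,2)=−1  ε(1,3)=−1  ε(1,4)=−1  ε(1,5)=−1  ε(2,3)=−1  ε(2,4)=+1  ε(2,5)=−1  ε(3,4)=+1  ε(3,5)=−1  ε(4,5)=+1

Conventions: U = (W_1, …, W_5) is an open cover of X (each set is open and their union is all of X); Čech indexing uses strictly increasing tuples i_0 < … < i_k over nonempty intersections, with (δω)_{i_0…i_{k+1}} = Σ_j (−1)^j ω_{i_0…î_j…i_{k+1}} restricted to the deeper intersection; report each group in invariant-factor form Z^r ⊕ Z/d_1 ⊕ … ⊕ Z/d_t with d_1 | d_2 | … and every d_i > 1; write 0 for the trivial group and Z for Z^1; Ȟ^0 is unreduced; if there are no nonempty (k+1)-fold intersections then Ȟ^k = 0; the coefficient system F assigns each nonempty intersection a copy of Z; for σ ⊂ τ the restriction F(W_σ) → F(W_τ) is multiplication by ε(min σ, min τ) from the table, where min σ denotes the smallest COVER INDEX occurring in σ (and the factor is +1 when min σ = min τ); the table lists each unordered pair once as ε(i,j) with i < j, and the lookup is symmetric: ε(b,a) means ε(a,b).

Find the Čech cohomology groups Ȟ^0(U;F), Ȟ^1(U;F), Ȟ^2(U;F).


Ȟ^0 ≅ 0, Ȟ^1 ≅ Z ⊕ Z/2, Ȟ^2 ≅ 0

intersection data:
  W12={r} W13={q} W14={w} W15={u} W23={t} W45={s}
C dims 5,6; δ0: rk 5, SNF 1^4·2
Ȟ^0 = (5 − 5) − 0 = 0, so Ȟ^0 ≅ 0
Ȟ^1 = (6 − 0) − 5 = 1 plus torsion [2], so Ȟ^1 ≅ Z ⊕ Z/2
Ȟ^2 = (0 − 0) − 0 = 0, so Ȟ^2 ≅ 0


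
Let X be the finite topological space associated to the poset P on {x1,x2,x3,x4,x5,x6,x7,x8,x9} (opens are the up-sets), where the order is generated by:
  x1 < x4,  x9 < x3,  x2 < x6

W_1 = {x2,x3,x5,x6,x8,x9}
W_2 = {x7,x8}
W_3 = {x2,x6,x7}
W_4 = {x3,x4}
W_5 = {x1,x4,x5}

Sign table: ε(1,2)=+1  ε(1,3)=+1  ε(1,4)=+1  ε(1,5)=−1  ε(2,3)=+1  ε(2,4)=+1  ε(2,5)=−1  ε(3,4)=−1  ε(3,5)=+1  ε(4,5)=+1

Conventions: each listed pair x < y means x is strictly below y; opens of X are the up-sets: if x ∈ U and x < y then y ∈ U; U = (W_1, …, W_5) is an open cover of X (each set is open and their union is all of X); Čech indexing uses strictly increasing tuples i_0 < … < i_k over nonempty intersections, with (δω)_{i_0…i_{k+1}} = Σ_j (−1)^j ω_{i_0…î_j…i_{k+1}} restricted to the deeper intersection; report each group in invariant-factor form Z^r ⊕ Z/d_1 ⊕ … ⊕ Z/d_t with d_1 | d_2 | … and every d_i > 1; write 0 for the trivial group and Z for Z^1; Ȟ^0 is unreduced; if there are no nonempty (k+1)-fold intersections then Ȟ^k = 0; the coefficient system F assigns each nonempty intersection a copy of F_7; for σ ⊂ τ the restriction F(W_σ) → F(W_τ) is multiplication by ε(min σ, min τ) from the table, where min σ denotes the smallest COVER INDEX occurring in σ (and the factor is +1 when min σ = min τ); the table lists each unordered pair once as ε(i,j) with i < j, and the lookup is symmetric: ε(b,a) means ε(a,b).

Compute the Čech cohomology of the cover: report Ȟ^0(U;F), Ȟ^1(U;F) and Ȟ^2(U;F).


nerve of the cover:
  W12={x8} W13={x2,x6} W14={x3} W15={x5} W23={x7} W45={x4}
C dims 5,6; δ0: rk_F7 5
Ȟ^0 = (5 − 5) − 0 = 0, so Ȟ^0 ≅ 0
Ȟ^1 = (6 − 0) − 5 = 1, so Ȟ^1 ≅ Z/7
Ȟ^2 = (0 − 0) − 0 = 0, so Ȟ^2 ≅ 0

Ȟ^0 ≅ 0,  Ȟ^1 ≅ Z/7,  Ȟ^2 ≅ 0


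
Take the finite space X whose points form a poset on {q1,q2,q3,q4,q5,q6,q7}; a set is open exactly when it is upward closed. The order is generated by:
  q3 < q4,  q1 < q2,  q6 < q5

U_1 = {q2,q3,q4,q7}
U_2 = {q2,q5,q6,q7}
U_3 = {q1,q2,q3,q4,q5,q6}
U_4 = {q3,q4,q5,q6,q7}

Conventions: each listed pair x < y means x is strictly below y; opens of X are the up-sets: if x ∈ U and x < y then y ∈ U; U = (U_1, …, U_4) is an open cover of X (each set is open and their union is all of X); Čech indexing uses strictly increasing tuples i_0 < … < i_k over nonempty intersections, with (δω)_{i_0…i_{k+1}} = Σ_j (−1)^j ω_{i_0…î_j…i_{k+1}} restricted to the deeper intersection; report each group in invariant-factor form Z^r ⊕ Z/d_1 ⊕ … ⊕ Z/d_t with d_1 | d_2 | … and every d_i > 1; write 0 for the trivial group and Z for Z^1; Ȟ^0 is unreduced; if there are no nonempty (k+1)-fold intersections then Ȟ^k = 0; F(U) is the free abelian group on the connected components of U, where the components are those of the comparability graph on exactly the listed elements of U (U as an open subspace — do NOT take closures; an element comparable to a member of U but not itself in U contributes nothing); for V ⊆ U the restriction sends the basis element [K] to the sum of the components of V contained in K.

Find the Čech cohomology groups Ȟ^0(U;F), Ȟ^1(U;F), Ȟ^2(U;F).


Ȟ^0 = Z^4,  Ȟ^1 = 0,  Ȟ^2 = 0

cover nerve:
  U12={q2,q7} U13={q2,q3,q4} U14={q3,q4,q7} U23={q2,q5,q6} U24={q5,q6,q7} U34={q3,q4,q5,q6}
  U123={q2} U124={q7} U134={q3,q4} U234={q5,q6}
components per intersection:
  U1: {q2} {q3,q4} {q7}
  U2: {q2} {q5,q6} {q7}
  U3: {q1,q2} {q3,q4} {q5,q6}
  U4: {q3,q4} {q5,q6} {q7}
  U12: {q2} {q7}
  U13: {q2} {q3,q4}
  U14: {q3,q4} {q7}
  U23: {q2} {q5,q6}
  U24: {q5,q6} {q7}
  U34: {q3,q4} {q5,q6}
  U123: {q2}
  U124: {q7}
  U134: {q3,q4}
  U234: {q5,q6}
C dims 12,12,4; δ0: rk 8, SNF 1^8; δ1: rk 4, SNF 1^4
Ȟ^0: (12−8)−0=4 ⇒ Z^4
Ȟ^1: (12−4)−8=0 ⇒ 0
Ȟ^2: (4−0)−4=0 ⇒ 0


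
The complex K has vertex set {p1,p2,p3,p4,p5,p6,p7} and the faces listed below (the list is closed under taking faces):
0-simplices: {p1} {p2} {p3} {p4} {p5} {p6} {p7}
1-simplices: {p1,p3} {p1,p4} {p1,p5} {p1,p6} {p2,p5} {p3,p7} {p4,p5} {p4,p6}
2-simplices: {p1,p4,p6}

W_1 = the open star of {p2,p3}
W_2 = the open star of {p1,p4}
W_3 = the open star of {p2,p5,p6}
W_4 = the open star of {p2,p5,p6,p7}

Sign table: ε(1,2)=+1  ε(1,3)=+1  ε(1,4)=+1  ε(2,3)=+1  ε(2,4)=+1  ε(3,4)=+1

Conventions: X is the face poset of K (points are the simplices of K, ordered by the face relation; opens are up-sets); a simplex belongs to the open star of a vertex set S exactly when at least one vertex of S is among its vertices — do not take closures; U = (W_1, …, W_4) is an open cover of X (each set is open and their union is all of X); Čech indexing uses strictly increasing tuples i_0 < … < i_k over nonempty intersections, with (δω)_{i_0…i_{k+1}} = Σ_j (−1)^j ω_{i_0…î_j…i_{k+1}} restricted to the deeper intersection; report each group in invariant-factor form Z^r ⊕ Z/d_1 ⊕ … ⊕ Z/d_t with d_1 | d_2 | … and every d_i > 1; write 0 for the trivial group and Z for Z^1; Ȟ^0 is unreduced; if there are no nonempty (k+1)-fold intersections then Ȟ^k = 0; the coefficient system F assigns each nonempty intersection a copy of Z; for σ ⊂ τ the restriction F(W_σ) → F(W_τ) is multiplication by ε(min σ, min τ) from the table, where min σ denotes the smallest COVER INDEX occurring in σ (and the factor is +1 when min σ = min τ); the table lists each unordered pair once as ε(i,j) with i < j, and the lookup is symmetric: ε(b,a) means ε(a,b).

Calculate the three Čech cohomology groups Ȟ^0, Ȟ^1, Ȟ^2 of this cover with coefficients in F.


nonempty intersections:
  W1={{p2},{p3},{p1,p3},{p2,p5},{p3,p7}} W2={{p1},{p4},{p1,p3},{p1,p4},{p1,p5},{p1,p6},{p4,p5},{p4,p6},{p1,p4,p6}} W3={{p2},{p5},{p6},{p1,p5},{p1,p6},{p2,p5},{p4,p5},{p4,p6},{p1,p4,p6}} W4={{p2},{p5},{p6},{p7},{p1,p5},{p1,p6},{p2,p5},{p3,p7},{p4,p5},{p4,p6},{p1,p4,p6}}
  W12={{p1,p3}} W13={{p2},{p2,p5}} W14={{p2},{p2,p5},{p3,p7}} W23={{p1,p5},{p1,p6},{p4,p5},{p4,p6},{p1,p4,p6}} W24={{p1,p5},{p1,p6},{p4,p5},{p4,p6},{p1,p4,p6}} W34={{p2},{p5},{p6},{p1,p5},{p1,p6},{p2,p5},{p4,p5},{p4,p6},{p1,p4,p6}}
  W134={{p2},{p2,p5}} W234={{p1,p5},{p1,p6},{p4,p5},{p4,p6},{p1,p4,p6}}
C dims 4,6,2; δ0: rk 3, SNF 1^3; δ1: rk 2, SNF 1^2
Ȟ^0: (4−3)−0=1 ⇒ Z
Ȟ^1: (6−2)−3=1 ⇒ Z
Ȟ^2: (2−0)−2=0 ⇒ 0

Ȟ^0 ≅ Z; Ȟ^1 ≅ Z; Ȟ^2 ≅ 0


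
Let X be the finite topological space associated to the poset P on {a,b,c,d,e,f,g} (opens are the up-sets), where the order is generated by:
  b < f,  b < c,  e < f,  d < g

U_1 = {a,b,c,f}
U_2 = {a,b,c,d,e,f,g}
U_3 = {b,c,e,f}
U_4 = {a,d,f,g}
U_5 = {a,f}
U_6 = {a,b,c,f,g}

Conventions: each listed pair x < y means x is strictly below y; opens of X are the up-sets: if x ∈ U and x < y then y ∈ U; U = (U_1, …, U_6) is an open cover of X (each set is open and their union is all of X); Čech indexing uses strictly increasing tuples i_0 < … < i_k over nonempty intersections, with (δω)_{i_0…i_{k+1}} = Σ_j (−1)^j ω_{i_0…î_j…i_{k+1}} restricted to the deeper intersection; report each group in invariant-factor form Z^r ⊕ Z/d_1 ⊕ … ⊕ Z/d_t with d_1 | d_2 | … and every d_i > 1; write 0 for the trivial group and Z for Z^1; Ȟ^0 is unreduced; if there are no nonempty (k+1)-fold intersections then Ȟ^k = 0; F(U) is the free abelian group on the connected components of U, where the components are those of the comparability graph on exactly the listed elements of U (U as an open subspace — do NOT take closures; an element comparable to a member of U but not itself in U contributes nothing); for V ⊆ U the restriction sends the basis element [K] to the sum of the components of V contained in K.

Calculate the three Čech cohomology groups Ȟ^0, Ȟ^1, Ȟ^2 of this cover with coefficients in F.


nonempty intersections:
  U12={a,b,c,f} U13={b,c,f} U14={a,f} U15={a,f} U16={a,b,c,f} U23={b,c,e,f} U24={a,d,f,g} U25={a,f} U26={a,b,c,f,g} U34={f} U35={f} U36={b,c,f} U45={a,f} U46={a,f,g} U56={a,f}
  U123={b,c,f} U124={a,f} U125={a,f} U126={a,b,c,f} U134={f} U135={f} U136={b,c,f} U145={a,f} U146={a,f} U156={a,f} U234={f} U235={f} U236={b,c,f} U245={a,f} U246={a,f,g} U256={a,f} U345={f} U346={f} U356={f} U456={a,f}
  U1234={f} U1235={f} U1236={b,c,f} U1245={a,f} U1246={a,f} U1256={a,f} U1345={f} U1346={f} U1356={f} U1456={a,f} U2345={f} U2346={f} U2356={f} U2456={a,f} U3456={f}
  U12345={f} U12346={f} U12356={f} U12456={a,f} U13456={f} U23456={f}
  U123456={f}
components per intersection:
  U1: {a} {b,c,f}
  U2: {a} {b,c,e,f} {d,g}
  U3: {b,c,e,f}
  U4: {a} {d,g} {f}
  U5: {a} {f}
  U6: {a} {b,c,f} {g}
  U12: {a} {b,c,f}
  U13: {b,c,f}
  U14: {a} {f}
  U15: {a} {f}
  U16: {a} {b,c,f}
  U23: {b,c,e,f}
  U24: {a} {d,g} {f}
  U25: {a} {f}
  U26: {a} {b,c,f} {g}
  U34: {f}
  U35: {f}
  U36: {b,c,f}
  U45: {a} {f}
  U46: {a} {f} {g}
  U56: {a} {f}
  U123: {b,c,f}
  U124: {a} {f}
  U125: {a} {f}
  U126: {a} {b,c,f}
  U134: {f}
  U135: {f}
  U136: {b,c,f}
  U145: {a} {f}
  U146: {a} {f}
  U156: {a} {f}
  U234: {f}
  U235: {f}
  U236: {b,c,f}
  U245: {a} {f}
  U246: {a} {f} {g}
  U256: {a} {f}
  U345: {f}
  U346: {f}
  U356: {f}
  U456: {a} {f}
  U1234: {f}
  U1235: {f}
  U1236: {b,c,f}
  U1245: {a} {f}
  U1246: {a} {f}
  U1256: {a} {f}
  U1345: {f}
  U1346: {f}
  U1356: {f}
  U1456: {a} {f}
  U2345: {f}
  U2346: {f}
  U2356: {f}
  U2456: {a} {f}
  U3456: {f}
  U12345: {f}
  U12346: {f}
  U12356: {f}
  U12456: {a} {f}
  U13456: {f}
  U23456: {f}
  U123456: {f}
C dims 14,28,31,20; δ0: rk 11, SNF 1^11; δ1: rk 17, SNF 1^17; δ2: rk 14, SNF 1^14
Ȟ^0: (14−11)−0=3 ⇒ Z^3
Ȟ^1: (28−17)−11=0 ⇒ 0
Ȟ^2: (31−14)−17=0 ⇒ 0

Ȟ^0 = Z^3, Ȟ^1 = 0 and Ȟ^2 = 0


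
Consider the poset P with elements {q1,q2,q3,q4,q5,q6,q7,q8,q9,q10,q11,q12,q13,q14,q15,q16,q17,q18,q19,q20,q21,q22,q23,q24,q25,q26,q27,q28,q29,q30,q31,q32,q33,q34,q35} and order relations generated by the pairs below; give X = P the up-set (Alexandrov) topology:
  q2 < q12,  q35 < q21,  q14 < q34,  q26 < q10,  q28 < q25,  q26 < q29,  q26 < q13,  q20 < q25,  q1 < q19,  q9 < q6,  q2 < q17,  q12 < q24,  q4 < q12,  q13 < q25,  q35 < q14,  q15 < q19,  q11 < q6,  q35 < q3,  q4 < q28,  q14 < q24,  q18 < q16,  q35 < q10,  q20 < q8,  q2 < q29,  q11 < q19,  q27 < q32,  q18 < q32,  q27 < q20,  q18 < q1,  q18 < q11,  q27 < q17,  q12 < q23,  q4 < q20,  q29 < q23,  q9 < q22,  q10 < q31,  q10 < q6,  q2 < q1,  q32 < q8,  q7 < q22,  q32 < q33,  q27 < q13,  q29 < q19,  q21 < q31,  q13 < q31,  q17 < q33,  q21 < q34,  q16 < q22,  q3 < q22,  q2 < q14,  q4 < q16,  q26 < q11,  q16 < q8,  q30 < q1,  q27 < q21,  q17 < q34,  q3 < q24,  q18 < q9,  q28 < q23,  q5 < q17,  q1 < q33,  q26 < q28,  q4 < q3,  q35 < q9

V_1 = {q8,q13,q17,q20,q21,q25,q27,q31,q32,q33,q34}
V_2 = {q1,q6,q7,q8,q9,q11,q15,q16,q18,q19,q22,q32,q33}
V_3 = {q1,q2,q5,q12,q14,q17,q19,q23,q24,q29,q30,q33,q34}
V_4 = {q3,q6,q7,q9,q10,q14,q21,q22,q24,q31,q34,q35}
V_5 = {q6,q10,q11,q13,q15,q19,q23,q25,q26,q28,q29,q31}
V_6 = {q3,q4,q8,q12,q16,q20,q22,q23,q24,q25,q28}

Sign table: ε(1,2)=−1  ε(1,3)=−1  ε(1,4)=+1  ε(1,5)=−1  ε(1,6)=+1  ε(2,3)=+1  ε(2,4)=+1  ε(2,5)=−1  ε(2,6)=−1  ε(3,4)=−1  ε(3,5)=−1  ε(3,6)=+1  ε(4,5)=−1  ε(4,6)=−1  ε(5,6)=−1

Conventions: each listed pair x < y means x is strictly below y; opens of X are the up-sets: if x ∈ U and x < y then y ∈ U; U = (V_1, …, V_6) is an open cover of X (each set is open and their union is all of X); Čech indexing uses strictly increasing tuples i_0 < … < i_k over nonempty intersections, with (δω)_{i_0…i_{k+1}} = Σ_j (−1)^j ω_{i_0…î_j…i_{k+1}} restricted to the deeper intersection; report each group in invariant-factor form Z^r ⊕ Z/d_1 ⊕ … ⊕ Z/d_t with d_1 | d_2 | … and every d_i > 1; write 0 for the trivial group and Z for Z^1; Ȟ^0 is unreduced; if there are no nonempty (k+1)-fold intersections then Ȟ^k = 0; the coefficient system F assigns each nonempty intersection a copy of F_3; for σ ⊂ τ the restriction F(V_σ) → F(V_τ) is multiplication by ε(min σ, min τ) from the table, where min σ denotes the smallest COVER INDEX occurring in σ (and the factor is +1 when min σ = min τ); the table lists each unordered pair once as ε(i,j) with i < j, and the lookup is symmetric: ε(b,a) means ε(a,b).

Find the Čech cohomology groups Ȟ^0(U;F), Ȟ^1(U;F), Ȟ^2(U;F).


Ȟ^0 ≅ 0; Ȟ^1 ≅ 0; Ȟ^2 ≅ Z/3

nerve simplices:
  V12={q8,q32,q33} V13={q17,q33,q34} V14={q21,q31,q34} V15={q13,q25,q31} V16={q8,q20,q25} V23={q1,q19,q33} V24={q6,q7,q9,q22} V25={q6,q11,q15,q19} V26={q8,q16,q22} V34={q14,q24,q34} V35={q19,q23,q29} V36={q12,q23,q24} V45={q6,q10,q31} V46={q3,q22,q24} V56={q23,q25,q28}
  V123={q33} V126={q8} V134={q34} V145={q31} V156={q25} V235={q19} V245={q6} V246={q22} V346={q24} V356={q23}
C dims 6,15,10; δ0: rk_F3 6; δ1: rk_F3 9
degree 0: 6−6−0 = 0 → Ȟ^0 ≅ 0
degree 1: 15−9−6 = 0 → Ȟ^1 ≅ 0
degree 2: 10−0−9 = 1 → Ȟ^2 ≅ Z/3


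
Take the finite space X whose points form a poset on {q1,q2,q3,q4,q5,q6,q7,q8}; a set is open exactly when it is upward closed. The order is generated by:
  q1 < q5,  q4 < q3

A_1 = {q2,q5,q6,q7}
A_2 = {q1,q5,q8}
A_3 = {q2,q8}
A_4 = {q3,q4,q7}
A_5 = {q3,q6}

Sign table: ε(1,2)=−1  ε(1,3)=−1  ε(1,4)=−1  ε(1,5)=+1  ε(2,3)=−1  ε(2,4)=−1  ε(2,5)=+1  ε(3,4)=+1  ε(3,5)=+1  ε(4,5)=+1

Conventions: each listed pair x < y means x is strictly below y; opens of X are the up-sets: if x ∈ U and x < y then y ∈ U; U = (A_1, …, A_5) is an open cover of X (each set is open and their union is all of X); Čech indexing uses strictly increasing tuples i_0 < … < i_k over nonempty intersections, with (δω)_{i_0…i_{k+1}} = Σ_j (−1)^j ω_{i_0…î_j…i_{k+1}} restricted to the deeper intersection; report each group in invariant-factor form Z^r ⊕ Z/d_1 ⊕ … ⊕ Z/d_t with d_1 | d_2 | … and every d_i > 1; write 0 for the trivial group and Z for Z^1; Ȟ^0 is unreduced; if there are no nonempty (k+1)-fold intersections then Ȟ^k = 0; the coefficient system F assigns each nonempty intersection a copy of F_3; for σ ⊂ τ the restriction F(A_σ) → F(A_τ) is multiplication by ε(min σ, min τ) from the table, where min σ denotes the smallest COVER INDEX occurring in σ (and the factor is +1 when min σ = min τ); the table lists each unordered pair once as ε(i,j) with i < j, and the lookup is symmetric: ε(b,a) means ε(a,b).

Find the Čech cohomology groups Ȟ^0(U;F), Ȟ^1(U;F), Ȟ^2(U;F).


cover nerve:
  A12={q5} A13={q2} A14={q7} A15={q6} A23={q8} A45={q3}
C dims 5,6; δ0: rk_F3 5
Ȟ^0: (5−5)−0=0 ⇒ 0
Ȟ^1: (6−0)−5=1 ⇒ Z/3
Ȟ^2: (0−0)−0=0 ⇒ 0

Ȟ^0(U;F) ≅ 0; Ȟ^1(U;F) ≅ Z/3; Ȟ^2(U;F) ≅ 0


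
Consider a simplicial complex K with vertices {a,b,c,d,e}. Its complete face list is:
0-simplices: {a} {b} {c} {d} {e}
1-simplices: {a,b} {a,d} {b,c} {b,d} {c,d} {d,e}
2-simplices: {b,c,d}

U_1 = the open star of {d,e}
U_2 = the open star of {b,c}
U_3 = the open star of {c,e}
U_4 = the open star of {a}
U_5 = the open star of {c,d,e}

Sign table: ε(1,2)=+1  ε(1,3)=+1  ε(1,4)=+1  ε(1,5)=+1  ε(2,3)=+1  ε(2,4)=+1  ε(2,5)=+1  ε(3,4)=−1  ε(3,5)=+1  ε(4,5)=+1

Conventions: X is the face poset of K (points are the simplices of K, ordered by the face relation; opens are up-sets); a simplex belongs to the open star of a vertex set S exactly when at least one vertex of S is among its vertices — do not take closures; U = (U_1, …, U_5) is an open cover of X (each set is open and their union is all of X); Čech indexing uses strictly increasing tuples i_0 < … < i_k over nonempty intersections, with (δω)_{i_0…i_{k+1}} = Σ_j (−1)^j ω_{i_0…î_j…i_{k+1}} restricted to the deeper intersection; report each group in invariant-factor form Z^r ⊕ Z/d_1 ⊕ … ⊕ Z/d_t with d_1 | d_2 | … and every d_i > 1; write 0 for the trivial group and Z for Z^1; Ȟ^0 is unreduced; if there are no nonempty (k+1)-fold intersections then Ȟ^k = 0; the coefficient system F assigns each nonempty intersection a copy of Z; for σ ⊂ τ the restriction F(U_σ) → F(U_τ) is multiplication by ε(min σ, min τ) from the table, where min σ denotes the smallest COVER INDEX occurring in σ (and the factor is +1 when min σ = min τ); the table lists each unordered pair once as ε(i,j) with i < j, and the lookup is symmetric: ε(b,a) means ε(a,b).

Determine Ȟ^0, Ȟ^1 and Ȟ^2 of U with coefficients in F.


Ȟ^0 = Z, Ȟ^1 = Z, Ȟ^2 = 0

nerve simplices:
  U1={{d},{e},{a,d},{b,d},{c,d},{d,e},{b,c,d}} U2={{b},{c},{a,b},{b,c},{b,d},{c,d},{b,c,d}} U3={{c},{e},{b,c},{c,d},{d,e},{b,c,d}} U4={{a},{a,b},{a,d}} U5={{c},{d},{e},{a,d},{b,c},{b,d},{c,d},{d,e},{b,c,d}}
  U12={{b,d},{c,d},{b,c,d}} U13={{e},{c,d},{d,e},{b,c,d}} U14={{a,d}} U15={{d},{e},{a,d},{b,d},{c,d},{d,e},{b,c,d}} U23={{c},{b,c},{c,d},{b,c,d}} U24={{a,b}} U25={{c},{b,c},{b,d},{c,d},{b,c,d}} U35={{c},{e},{b,c},{c,d},{d,e},{b,c,d}} U45={{a,d}}
  U123={{c,d},{b,c,d}} U125={{b,d},{c,d},{b,c,d}} U135={{e},{c,d},{d,e},{b,c,d}} U145={{a,d}} U235={{c},{b,c},{c,d},{b,c,d}}
  U1235={{c,d},{b,c,d}}
C dims 5,9,5,1; δ0: rk 4, SNF 1^4; δ1: rk 4, SNF 1^4; δ2: rk 1, SNF 1^1
degree 0: 5−4−0 = 1 → Ȟ^0 ≅ Z
degree 1: 9−4−4 = 1 → Ȟ^1 ≅ Z
degree 2: 5−1−4 = 0 → Ȟ^2 ≅ 0


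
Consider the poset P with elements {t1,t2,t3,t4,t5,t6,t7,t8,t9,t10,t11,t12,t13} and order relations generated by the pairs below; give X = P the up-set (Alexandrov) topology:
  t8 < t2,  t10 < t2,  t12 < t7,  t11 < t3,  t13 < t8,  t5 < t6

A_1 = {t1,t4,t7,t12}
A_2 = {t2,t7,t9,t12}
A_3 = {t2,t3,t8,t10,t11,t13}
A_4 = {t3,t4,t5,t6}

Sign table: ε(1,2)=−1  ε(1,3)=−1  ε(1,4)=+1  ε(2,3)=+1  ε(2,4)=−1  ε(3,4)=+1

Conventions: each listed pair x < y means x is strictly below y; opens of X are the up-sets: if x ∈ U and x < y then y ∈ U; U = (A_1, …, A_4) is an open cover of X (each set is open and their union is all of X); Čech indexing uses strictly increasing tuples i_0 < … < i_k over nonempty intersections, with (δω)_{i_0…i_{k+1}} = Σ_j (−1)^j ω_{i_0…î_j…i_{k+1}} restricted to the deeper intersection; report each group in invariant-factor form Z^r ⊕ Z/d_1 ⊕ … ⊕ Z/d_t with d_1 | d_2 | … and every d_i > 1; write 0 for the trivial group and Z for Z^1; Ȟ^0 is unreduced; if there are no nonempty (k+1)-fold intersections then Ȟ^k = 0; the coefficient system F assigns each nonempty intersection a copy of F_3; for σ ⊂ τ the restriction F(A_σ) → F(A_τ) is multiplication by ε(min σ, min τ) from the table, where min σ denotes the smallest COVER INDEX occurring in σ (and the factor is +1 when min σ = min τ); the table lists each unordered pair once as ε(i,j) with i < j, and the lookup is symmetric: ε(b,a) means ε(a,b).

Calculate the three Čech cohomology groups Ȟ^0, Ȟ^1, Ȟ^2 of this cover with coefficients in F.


intersection data:
  A12={t7,t12} A14={t4} A23={t2} A34={t3}
C dims 4,4; δ0: rk_F3 4
Ȟ^0 = (4 − 4) − 0 = 0, so Ȟ^0 ≅ 0
Ȟ^1 = (4 − 0) − 4 = 0, so Ȟ^1 ≅ 0
Ȟ^2 = (0 − 0) − 0 = 0, so Ȟ^2 ≅ 0

Ȟ^0(U;F) ≅ 0; Ȟ^1(U;F) ≅ 0; Ȟ^2(U;F) ≅ 0


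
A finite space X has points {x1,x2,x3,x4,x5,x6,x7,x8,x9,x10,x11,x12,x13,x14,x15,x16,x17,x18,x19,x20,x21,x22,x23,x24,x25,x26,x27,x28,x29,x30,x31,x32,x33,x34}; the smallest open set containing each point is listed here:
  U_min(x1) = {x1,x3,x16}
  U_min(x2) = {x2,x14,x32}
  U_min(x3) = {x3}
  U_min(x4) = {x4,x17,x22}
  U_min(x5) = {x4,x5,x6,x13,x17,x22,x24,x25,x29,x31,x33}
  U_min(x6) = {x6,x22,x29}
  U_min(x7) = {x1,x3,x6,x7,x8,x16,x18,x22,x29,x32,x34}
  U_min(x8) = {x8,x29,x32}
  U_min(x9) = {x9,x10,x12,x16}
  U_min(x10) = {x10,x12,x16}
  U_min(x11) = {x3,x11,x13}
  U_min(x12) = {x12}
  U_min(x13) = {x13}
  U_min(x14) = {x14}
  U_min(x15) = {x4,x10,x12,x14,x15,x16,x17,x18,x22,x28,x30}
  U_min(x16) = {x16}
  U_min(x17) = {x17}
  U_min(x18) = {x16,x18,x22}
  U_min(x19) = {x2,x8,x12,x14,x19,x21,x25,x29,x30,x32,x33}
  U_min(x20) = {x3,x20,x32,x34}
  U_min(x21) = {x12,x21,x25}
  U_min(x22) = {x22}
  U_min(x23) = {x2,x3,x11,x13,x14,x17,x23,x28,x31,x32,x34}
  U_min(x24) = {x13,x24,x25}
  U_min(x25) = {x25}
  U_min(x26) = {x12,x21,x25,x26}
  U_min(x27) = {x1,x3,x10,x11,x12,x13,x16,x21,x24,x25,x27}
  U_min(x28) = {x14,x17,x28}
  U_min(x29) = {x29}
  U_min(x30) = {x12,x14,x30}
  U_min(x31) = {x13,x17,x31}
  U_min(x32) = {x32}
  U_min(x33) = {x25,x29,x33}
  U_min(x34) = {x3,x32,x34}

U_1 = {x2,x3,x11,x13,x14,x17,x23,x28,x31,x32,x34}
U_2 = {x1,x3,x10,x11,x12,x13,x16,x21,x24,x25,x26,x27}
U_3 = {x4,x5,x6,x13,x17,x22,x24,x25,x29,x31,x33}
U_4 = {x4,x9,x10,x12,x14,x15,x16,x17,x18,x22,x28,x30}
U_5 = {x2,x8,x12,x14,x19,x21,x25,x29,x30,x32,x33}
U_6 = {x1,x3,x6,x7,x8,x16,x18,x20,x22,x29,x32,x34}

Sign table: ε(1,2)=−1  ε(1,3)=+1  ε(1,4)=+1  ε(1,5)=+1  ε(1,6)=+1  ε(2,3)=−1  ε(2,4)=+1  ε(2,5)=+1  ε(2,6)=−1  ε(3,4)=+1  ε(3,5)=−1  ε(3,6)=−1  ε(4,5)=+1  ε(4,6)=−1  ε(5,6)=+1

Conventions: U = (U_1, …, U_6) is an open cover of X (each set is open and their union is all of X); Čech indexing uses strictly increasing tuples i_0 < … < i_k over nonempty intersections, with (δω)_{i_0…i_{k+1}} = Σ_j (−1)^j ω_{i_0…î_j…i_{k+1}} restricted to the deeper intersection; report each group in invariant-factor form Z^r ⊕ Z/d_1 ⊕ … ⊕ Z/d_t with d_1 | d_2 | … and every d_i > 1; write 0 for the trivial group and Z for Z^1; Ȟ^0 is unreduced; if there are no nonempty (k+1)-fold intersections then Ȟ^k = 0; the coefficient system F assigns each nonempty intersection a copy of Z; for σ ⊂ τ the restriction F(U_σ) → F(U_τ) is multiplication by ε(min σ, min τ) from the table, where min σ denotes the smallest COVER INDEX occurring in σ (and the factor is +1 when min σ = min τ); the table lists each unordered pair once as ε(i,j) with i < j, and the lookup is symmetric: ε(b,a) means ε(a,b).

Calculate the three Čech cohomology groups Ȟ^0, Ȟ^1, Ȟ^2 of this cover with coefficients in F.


Ȟ^0 = 0,  Ȟ^1 = Z/2,  Ȟ^2 = Z

nerve simplices:
  U12={x3,x11,x13} U13={x13,x17,x31} U14={x14,x17,x28} U15={x2,x14,x32} U16={x3,x32,x34} U23={x13,x24,x25} U24={x10,x12,x16} U25={x12,x21,x25} U26={x1,x3,x16} U34={x4,x17,x22} U35={x25,x29,x33} U36={x6,x22,x29} U45={x12,x14,x30} U46={x16,x18,x22} U56={x8,x29,x32}
  U123={x13} U126={x3} U134={x17} U145={x14} U156={x32} U235={x25} U245={x12} U246={x16} U346={x22} U356={x29}
C dims 6,15,10; δ0: rk 6, SNF 1^5·2; δ1: rk 9, SNF 1^9
degree 0: 6−6−0 = 0 → Ȟ^0 ≅ 0
degree 1: 15−9−6 = 0 plus torsion [2] → Ȟ^1 ≅ Z/2
degree 2: 10−0−9 = 1 → Ȟ^2 ≅ Z


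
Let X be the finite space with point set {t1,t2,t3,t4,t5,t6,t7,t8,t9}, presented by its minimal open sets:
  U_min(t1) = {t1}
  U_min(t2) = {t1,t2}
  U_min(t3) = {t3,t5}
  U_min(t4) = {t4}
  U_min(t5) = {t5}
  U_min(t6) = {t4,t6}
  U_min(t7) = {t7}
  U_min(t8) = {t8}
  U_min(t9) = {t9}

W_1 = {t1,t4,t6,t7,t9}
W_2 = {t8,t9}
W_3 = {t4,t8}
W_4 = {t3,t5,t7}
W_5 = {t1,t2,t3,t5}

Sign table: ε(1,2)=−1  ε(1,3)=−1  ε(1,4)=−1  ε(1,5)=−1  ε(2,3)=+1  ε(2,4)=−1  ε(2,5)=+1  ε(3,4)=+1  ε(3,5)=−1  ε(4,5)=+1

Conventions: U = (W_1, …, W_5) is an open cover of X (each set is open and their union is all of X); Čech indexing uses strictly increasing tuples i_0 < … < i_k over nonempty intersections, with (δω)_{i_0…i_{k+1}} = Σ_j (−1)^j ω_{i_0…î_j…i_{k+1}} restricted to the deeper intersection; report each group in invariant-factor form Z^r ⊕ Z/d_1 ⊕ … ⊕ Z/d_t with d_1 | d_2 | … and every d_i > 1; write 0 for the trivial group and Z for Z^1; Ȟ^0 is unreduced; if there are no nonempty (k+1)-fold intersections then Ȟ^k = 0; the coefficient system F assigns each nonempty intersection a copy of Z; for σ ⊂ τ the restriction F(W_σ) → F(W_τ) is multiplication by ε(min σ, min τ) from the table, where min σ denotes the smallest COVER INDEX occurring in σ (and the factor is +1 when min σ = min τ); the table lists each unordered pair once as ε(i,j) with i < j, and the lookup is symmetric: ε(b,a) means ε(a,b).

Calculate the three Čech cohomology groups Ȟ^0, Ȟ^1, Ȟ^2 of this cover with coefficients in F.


Ȟ^0 = Z, Ȟ^1 = Z^2, Ȟ^2 = 0

cover nerve:
  W12={t9} W13={t4} W14={t7} W15={t1} W23={t8} W45={t3,t5}
C dims 5,6; δ0: rk 4, SNF 1^4
Ȟ^0: (5−4)−0=1 ⇒ Z
Ȟ^1: (6−0)−4=2 ⇒ Z^2
Ȟ^2: (0−0)−0=0 ⇒ 0
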